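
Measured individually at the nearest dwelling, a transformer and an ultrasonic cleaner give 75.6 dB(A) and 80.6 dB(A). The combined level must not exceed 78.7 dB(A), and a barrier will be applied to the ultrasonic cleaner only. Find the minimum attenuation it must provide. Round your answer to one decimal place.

Everything except the ultrasonic cleaner sums to 10^(75.6/10) = 3.631e+07 in linear terms, 75.60 dB(A).
To meet 78.7 dB(A) overall, the treated ultrasonic cleaner may contribute at most 10^(78.7/10) − 3.631e+07 = 3.782e+07, i.e. 75.78 dB(A).
Required insertion loss = 80.6 − 75.78 = 4.82 dB.

4.8 dB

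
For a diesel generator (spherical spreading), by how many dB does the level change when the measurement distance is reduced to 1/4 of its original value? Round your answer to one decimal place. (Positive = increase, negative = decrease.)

Point-source spreading: ΔL = −20·log₁₀(r₂/r₁).
ΔL = −20·log₁₀(0.25) = +12.04 dB.

+12.0 dB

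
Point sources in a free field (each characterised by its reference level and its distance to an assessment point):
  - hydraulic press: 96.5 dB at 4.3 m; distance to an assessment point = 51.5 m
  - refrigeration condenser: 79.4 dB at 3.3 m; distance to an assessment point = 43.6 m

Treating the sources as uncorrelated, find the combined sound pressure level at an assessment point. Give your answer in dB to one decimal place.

75.0 dB

Propagate each source to the receiver with L = L_ref − 20·log₁₀(r/r_ref), then add intensities.
hydraulic press: 96.5 − 20·log₁₀(51.5/4.3) = 96.5 − 21.57 = 74.93 dB.
refrigeration condenser: 79.4 − 20·log₁₀(43.6/3.3) = 79.4 − 22.42 = 56.98 dB.
Σ 10^(L/10) = 3.164e+07 → L_total = 10·log₁₀(3.164e+07) = 75.00 dB.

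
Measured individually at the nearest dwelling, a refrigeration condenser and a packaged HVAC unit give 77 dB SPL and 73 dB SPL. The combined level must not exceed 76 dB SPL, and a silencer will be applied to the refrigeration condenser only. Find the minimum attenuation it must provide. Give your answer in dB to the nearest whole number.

Fixed contribution from the other source: Σ 10^(L/10) = 10^(73/10) = 1.995e+07 (73.00 dB SPL).
To meet 76 dB SPL overall, the treated refrigeration condenser may contribute at most 10^(76/10) − 1.995e+07 = 1.986e+07, i.e. 72.98 dB SPL.
So the refrigeration condenser must be reduced from 77 to 72.98 dB SPL: IL = 4.02 dB.

4 dB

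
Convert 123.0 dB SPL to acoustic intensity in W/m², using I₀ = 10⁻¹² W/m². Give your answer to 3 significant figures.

I = I₀·10^(L/10) = 10⁻¹² × 10^(123.0/10) = 10^(0.300).

2.00 W/m²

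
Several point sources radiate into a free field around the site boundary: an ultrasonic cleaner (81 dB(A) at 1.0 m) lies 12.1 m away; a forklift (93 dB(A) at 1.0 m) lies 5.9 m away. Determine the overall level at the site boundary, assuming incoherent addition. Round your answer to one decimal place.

77.6 dB(A)

First find each source's level at the receiver (point-source: −20·log₁₀(r/r_ref)), then combine on an intensity basis.
ultrasonic cleaner: 81 − 20·log₁₀(12.1/1.0) = 81 − 21.66 = 59.34 dB(A).
forklift: 93 − 20·log₁₀(5.9/1.0) = 93 − 15.42 = 77.58 dB(A).
Σ 10^(L/10) = 5.818e+07 → L_total = 10·log₁₀(5.818e+07) = 77.65 dB(A).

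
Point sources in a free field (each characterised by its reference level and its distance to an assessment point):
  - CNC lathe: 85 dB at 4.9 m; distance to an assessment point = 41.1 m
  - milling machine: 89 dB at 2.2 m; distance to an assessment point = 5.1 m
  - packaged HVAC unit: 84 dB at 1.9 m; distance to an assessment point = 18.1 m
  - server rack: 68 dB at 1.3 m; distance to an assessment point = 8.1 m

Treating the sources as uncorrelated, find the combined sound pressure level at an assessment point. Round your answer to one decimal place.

81.9 dB

First find each source's level at the receiver (point-source: −20·log₁₀(r/r_ref)), then combine on an intensity basis.
CNC lathe: 85 − 20·log₁₀(41.1/4.9) = 85 − 18.47 = 66.53 dB.
milling machine: 89 − 20·log₁₀(5.1/2.2) = 89 − 7.30 = 81.70 dB.
packaged HVAC unit: 84 − 20·log₁₀(18.1/1.9) = 84 − 19.58 = 64.42 dB.
server rack: 68 − 20·log₁₀(8.1/1.3) = 68 − 15.89 = 52.11 dB.
Σ 10^(L/10) = 1.552e+08 → L_total = 10·log₁₀(1.552e+08) = 81.91 dB.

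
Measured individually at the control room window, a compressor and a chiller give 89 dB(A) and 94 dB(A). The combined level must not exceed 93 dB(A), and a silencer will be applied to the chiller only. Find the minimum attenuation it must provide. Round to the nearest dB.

3 dB

Fixed contribution from the other source: Σ 10^(L/10) = 10^(89/10) = 7.943e+08 (89.00 dB(A)).
To meet 93 dB(A) overall, the treated chiller may contribute at most 10^(93/10) − 7.943e+08 = 1.201e+09, i.e. 90.80 dB(A).
So the chiller must be reduced from 94 to 90.80 dB(A): IL = 3.20 dB.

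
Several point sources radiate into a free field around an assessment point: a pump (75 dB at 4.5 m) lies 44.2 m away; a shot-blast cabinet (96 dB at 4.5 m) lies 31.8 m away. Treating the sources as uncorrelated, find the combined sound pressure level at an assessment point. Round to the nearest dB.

79 dB

Propagate each source to the receiver with L = L_ref − 20·log₁₀(r/r_ref), then add intensities.
pump: 75 − 20·log₁₀(44.2/4.5) = 75 − 19.84 = 55.16 dB.
shot-blast cabinet: 96 − 20·log₁₀(31.8/4.5) = 96 − 16.98 = 79.02 dB.
Σ 10^(L/10) = 8.005e+07 → L_total = 10·log₁₀(8.005e+07) = 79.03 dB.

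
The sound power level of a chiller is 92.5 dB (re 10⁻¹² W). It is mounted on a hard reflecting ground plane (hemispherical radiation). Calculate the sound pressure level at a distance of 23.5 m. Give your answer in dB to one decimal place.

L_p = L_w − 10·log₁₀(2π·r²) with r = 23.5 m.
2π·r² = 3470 m², 10·log₁₀ of that is 35.403 dB.
L_p = 92.5 − 35.403 = 57.10 dB.

57.1 dB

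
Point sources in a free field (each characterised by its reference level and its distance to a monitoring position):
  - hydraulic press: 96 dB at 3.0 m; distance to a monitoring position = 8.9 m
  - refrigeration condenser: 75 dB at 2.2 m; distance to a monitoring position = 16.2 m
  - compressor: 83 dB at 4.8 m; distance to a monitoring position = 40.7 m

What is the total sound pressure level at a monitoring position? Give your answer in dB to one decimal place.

86.6 dB

Apply inverse-square spreading to bring every level to the receiver, then sum 10^(L/10).
hydraulic press: 96 − 20·log₁₀(8.9/3.0) = 96 − 9.45 = 86.55 dB.
refrigeration condenser: 75 − 20·log₁₀(16.2/2.2) = 75 − 17.34 = 57.66 dB.
compressor: 83 − 20·log₁₀(40.7/4.8) = 83 − 18.57 = 64.43 dB.
Σ 10^(L/10) = 4.557e+08 → L_total = 10·log₁₀(4.557e+08) = 86.59 dB.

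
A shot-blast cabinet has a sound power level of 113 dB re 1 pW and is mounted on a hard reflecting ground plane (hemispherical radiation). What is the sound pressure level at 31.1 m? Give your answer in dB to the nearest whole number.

L_p = L_w − 10·log₁₀(2π·r²) with r = 31.1 m.
2π·r² = 6077 m², 10·log₁₀ of that is 37.837 dB.
L_p = 113 − 37.837 = 75.16 dB.

75 dB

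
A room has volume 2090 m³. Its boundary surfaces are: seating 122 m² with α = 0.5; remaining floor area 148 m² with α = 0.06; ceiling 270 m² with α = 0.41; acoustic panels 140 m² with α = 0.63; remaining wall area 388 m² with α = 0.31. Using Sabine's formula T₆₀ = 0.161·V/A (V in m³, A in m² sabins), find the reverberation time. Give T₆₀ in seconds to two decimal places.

0.86 s

A = Σ Sᵢαᵢ = 122·0.5 + 148·0.06 + 270·0.41 + 140·0.63 + 388·0.31 = 389.06 m².
T₆₀ = 0.161·V/A = 0.161·2090/389.06 = 0.865 s.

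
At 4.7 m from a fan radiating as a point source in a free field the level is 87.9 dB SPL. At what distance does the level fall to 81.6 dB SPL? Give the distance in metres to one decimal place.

The 6.3 dB drop corresponds to a distance ratio of 10^(6.3/20) for a point source.
r₂ = 4.7·10^((87.9−81.6)/20) = 4.7·10^(6.3/20) = 9.71 m.

9.7 m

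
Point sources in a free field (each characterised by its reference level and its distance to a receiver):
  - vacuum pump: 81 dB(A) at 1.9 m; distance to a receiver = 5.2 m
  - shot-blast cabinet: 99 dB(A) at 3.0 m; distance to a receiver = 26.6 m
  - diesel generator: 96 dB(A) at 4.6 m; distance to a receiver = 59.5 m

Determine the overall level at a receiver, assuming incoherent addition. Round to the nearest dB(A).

First find each source's level at the receiver (point-source: −20·log₁₀(r/r_ref)), then combine on an intensity basis.
vacuum pump: 81 − 20·log₁₀(5.2/1.9) = 81 − 8.74 = 72.26 dB(A).
shot-blast cabinet: 99 − 20·log₁₀(26.6/3.0) = 99 − 18.96 = 80.04 dB(A).
diesel generator: 96 − 20·log₁₀(59.5/4.6) = 96 − 22.24 = 73.76 dB(A).
Σ 10^(L/10) = 1.416e+08 → L_total = 10·log₁₀(1.416e+08) = 81.51 dB(A).

82 dB(A)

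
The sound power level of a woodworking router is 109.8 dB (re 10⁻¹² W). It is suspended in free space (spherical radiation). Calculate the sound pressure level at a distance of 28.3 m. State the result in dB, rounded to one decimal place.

Free-field spherical radiation: L_p = L_w − 10·log₁₀(4π·r²), r = 28.3 m.
4π·r² = 1.006e+04 m², 10·log₁₀ of that is 40.028 dB.
L_p = 109.8 − 40.028 = 69.77 dB.

69.8 dB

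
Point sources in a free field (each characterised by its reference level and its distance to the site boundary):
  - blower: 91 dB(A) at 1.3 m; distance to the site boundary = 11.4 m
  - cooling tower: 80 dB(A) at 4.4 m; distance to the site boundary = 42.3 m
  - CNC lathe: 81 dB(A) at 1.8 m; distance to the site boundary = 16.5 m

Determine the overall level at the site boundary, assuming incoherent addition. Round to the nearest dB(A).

73 dB(A)

Apply inverse-square spreading to bring every level to the receiver, then sum 10^(L/10).
blower: 91 − 20·log₁₀(11.4/1.3) = 91 − 18.86 = 72.14 dB(A).
cooling tower: 80 − 20·log₁₀(42.3/4.4) = 80 − 19.66 = 60.34 dB(A).
CNC lathe: 81 − 20·log₁₀(16.5/1.8) = 81 − 19.24 = 61.76 dB(A).
Σ 10^(L/10) = 1.895e+07 → L_total = 10·log₁₀(1.895e+07) = 72.78 dB(A).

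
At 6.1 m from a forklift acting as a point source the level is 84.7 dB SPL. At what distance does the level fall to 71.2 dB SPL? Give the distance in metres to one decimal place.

The 13.5 dB drop corresponds to a distance ratio of 10^(13.5/20) for a point source.
r₂ = 6.1·10^((84.7−71.2)/20) = 6.1·10^(13.5/20) = 28.86 m.

28.9 m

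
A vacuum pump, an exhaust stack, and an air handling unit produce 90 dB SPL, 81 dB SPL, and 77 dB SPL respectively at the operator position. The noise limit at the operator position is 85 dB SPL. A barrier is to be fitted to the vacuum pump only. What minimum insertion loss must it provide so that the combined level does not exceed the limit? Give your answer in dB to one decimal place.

Fixed contribution from the other sources: Σ 10^(L/10) = 10^(81/10) + 10^(77/10) = 1.760e+08 (82.46 dB SPL).
The limit corresponds to 10^(85/10) = 3.162e+08; subtracting the fixed part leaves 1.402e+08 for the vacuum pump, i.e. 81.47 dB SPL.
So the vacuum pump must be reduced from 90 to 81.47 dB SPL: IL = 8.53 dB.

8.5 dB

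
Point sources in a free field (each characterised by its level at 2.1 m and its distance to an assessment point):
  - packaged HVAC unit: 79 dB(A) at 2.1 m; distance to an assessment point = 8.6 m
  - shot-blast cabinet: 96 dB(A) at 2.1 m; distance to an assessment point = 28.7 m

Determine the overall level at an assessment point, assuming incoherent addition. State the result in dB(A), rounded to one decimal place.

74.2 dB(A)

Apply inverse-square spreading to bring every level to the receiver, then sum 10^(L/10).
packaged HVAC unit: 79 − 20·log₁₀(8.6/2.1) = 79 − 12.25 = 66.75 dB(A).
shot-blast cabinet: 96 − 20·log₁₀(28.7/2.1) = 96 − 22.71 = 73.29 dB(A).
Σ 10^(L/10) = 2.605e+07 → L_total = 10·log₁₀(2.605e+07) = 74.16 dB(A).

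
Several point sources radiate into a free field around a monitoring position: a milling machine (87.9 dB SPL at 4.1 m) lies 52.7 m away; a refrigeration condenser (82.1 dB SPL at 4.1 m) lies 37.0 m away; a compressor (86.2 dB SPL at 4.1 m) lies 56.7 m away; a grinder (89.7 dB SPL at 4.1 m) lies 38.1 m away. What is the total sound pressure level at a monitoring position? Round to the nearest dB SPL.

Propagate each source to the receiver with L = L_ref − 20·log₁₀(r/r_ref), then add intensities.
milling machine: 87.9 − 20·log₁₀(52.7/4.1) = 87.9 − 22.18 = 65.72 dB SPL.
refrigeration condenser: 82.1 − 20·log₁₀(37.0/4.1) = 82.1 − 19.11 = 62.99 dB SPL.
compressor: 86.2 − 20·log₁₀(56.7/4.1) = 86.2 − 22.82 = 63.38 dB SPL.
grinder: 89.7 − 20·log₁₀(38.1/4.1) = 89.7 − 19.36 = 70.34 dB SPL.
Σ 10^(L/10) = 1.871e+07 → L_total = 10·log₁₀(1.871e+07) = 72.72 dB SPL.

73 dB SPL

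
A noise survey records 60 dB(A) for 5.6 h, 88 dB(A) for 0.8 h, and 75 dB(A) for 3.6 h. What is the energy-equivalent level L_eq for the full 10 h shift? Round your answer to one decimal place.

78.0 dB(A)

Weight each interval's intensity by its duration and average over T = 10 h:
Σ tᵢ·10^(Lᵢ/10) = 5.6·10^(60/10) + 0.8·10^(88/10) + 3.6·10^(75/10) = 6.242e+08.
L_eq = 10·log₁₀(6.242e+08/10) = 77.95 dB(A).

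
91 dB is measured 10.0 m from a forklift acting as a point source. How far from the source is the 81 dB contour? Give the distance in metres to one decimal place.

For a point source L₁ − L₂ = 20·log₁₀(r₂/r₁), so r₂ = r₁·10^((L₁−L₂)/20).
r₂ = 10.0·10^((91−81)/20) = 10.0·10^(10.0/20) = 31.62 m.

31.6 m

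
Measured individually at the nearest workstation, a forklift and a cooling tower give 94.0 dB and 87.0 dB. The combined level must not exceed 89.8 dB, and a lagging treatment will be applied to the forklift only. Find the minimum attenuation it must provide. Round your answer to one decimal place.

Fixed contribution from the other source: Σ 10^(L/10) = 10^(87.0/10) = 5.012e+08 (87.00 dB).
The limit corresponds to 10^(89.8/10) = 9.550e+08; subtracting the fixed part leaves 4.538e+08 for the forklift, i.e. 86.57 dB.
Required insertion loss = 94.0 − 86.57 = 7.43 dB.

7.4 dB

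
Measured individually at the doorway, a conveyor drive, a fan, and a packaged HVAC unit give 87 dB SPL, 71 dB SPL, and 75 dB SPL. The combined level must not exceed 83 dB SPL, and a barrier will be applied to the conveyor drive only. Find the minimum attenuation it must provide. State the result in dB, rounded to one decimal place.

5.1 dB

The untreated sources together contribute 10^(71/10) + 10^(75/10) = 4.421e+07, i.e. 76.46 dB SPL.
To meet 83 dB SPL overall, the treated conveyor drive may contribute at most 10^(83/10) − 4.421e+07 = 1.553e+08, i.e. 81.91 dB SPL.
So the conveyor drive must be reduced from 87 to 81.91 dB SPL: IL = 5.09 dB.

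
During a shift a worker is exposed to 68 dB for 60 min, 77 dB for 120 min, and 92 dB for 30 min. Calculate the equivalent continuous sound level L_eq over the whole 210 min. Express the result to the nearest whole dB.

84 dB

L_eq = 10·log₁₀[(1/T)·Σ tᵢ·10^(Lᵢ/10)] with T = 210 min.
Σ tᵢ·10^(Lᵢ/10) = 60·10^(68/10) + 120·10^(77/10) + 30·10^(92/10) = 5.394e+10.
L_eq = 10·log₁₀(5.394e+10/210) = 84.10 dB.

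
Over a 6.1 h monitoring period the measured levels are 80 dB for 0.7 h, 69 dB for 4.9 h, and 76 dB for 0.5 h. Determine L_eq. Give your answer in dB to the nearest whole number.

L_eq = 10·log₁₀[(1/T)·Σ tᵢ·10^(Lᵢ/10)] with T = 6.1 h.
Σ tᵢ·10^(Lᵢ/10) = 0.7·10^(80/10) + 4.9·10^(69/10) + 0.5·10^(76/10) = 1.288e+08.
L_eq = 10·log₁₀(1.288e+08/6.1) = 73.25 dB.

73 dB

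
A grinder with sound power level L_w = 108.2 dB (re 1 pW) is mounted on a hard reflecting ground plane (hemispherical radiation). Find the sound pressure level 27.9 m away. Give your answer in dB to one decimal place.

Free-field hemispherical radiation: L_p = L_w − 10·log₁₀(2π·r²), r = 27.9 m.
2π·r² = 4891 m², 10·log₁₀ of that is 36.894 dB.
L_p = 108.2 − 36.894 = 71.31 dB.

71.3 dB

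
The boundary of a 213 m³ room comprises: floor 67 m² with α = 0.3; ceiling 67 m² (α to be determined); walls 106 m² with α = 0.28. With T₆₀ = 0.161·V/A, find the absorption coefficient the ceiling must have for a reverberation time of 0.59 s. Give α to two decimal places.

0.12

Required total absorption A = 0.161·213/0.59 = 58.12 m².
Absorption from the other surfaces = 67·0.3 + 106·0.28 = 49.78 m², so the ceiling must supply 8.34 m² over 67 m².
α = 8.34/67 = 0.125.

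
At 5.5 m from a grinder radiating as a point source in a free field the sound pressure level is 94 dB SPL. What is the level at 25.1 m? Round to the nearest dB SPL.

Spherical spreading from a point source gives a 20·log₁₀(r₂/r₁) drop.
L₂ = 94 − 20·log₁₀(25.1/5.5) = 94 − 13.186 = 80.81 dB SPL.

81 dB SPL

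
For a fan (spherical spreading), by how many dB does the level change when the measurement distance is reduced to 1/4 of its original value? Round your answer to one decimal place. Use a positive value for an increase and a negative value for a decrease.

A point source loses 6 dB per doubling of distance; generally ΔL = −20·log₁₀(r₂/r₁).
ΔL = −20·log₁₀(0.25) = +12.04 dB.

+12.0 dB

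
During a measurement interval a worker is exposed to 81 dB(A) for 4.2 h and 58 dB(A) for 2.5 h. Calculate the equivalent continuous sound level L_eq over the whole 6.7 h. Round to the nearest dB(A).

L_eq = 10·log₁₀[(1/T)·Σ tᵢ·10^(Lᵢ/10)] with T = 6.7 h.
Σ tᵢ·10^(Lᵢ/10) = 4.2·10^(81/10) + 2.5·10^(58/10) = 5.303e+08.
L_eq = 10·log₁₀(5.303e+08/6.7) = 78.98 dB(A).

79 dB(A)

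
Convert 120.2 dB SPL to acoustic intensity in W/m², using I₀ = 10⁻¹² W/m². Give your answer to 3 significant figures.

1.05 W/m²

I/I₀ = 10^(120.2/10) = 1.047e+12, so I = 1.047e+12 × 10⁻¹² W/m².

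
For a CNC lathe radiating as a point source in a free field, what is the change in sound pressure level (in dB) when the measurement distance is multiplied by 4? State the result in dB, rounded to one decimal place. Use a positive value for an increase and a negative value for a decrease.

A point source loses 6 dB per doubling of distance; generally ΔL = −20·log₁₀(r₂/r₁).
ΔL = −20·log₁₀(4) = -12.04 dB.

-12.0 dB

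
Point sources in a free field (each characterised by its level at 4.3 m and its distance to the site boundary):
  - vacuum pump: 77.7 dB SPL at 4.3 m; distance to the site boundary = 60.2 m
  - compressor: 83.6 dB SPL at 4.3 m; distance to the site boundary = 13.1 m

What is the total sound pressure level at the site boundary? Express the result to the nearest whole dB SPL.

First find each source's level at the receiver (point-source: −20·log₁₀(r/r_ref)), then combine on an intensity basis.
vacuum pump: 77.7 − 20·log₁₀(60.2/4.3) = 77.7 − 22.92 = 54.78 dB SPL.
compressor: 83.6 − 20·log₁₀(13.1/4.3) = 83.6 − 9.68 = 73.92 dB SPL.
Σ 10^(L/10) = 2.498e+07 → L_total = 10·log₁₀(2.498e+07) = 73.98 dB SPL.

74 dB SPL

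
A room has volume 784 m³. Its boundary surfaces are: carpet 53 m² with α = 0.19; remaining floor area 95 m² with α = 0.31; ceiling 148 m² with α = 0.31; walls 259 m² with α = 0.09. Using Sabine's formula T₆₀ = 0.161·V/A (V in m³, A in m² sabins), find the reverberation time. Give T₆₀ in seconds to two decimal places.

1.16 s

A = Σ Sᵢαᵢ = 53·0.19 + 95·0.31 + 148·0.31 + 259·0.09 = 108.71 m².
T₆₀ = 0.161·V/A = 0.161·784/108.71 = 1.161 s.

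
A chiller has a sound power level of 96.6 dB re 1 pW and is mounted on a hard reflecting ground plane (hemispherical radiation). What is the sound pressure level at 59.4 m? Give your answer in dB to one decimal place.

Free-field hemispherical radiation: L_p = L_w − 10·log₁₀(2π·r²), r = 59.4 m.
2π·r² = 2.217e+04 m², 10·log₁₀ of that is 43.458 dB.
L_p = 96.6 − 43.458 = 53.14 dB.

53.1 dB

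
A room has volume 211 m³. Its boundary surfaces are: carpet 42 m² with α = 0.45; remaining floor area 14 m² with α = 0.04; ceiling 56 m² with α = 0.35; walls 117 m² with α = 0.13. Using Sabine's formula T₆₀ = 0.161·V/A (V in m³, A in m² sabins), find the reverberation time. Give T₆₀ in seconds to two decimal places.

0.63 s

Total absorption A = 42·0.45 + 14·0.04 + 56·0.35 + 117·0.13 = 54.27 m² sabins.
T₆₀ = 0.161 × 211 / 54.27 = 0.626 s.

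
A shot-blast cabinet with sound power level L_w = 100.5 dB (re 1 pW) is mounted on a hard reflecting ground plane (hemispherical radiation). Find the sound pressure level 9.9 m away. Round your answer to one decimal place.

L_p = L_w − 10·log₁₀(2π·r²) with r = 9.9 m.
2π·r² = 615.8 m², 10·log₁₀ of that is 27.895 dB.
L_p = 100.5 − 27.895 = 72.61 dB.

72.6 dB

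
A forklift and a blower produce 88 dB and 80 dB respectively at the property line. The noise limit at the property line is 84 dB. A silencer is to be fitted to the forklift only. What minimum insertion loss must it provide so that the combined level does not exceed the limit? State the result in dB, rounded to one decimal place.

6.2 dB

Everything except the forklift sums to 10^(80/10) = 1.000e+08 in linear terms, 80.00 dB.
To meet 84 dB overall, the treated forklift may contribute at most 10^(84/10) − 1.000e+08 = 1.512e+08, i.e. 81.80 dB.
So the forklift must be reduced from 88 to 81.80 dB: IL = 6.20 dB.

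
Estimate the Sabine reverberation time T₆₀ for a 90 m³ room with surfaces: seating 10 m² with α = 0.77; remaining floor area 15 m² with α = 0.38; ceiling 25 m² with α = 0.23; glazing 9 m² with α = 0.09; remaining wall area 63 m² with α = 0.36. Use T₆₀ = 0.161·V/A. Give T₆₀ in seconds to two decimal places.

Total absorption A = 10·0.77 + 15·0.38 + 25·0.23 + 9·0.09 + 63·0.36 = 42.64 m² sabins.
T₆₀ = 0.161 × 90 / 42.64 = 0.340 s.

0.34 s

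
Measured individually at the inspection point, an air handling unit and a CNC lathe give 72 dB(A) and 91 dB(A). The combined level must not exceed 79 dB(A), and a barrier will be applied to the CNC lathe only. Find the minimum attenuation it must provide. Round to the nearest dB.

13 dB

The untreated sources together contribute 10^(72/10) = 1.585e+07, i.e. 72.00 dB(A).
The limit corresponds to 10^(79/10) = 7.943e+07; subtracting the fixed part leaves 6.358e+07 for the CNC lathe, i.e. 78.03 dB(A).
Required insertion loss = 91 − 78.03 = 12.97 dB.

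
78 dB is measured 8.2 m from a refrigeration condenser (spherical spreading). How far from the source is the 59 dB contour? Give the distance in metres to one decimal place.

The 19.0 dB drop corresponds to a distance ratio of 10^(19.0/20) for a point source.
r₂ = 8.2·10^((78−59)/20) = 8.2·10^(19.0/20) = 73.08 m.

73.1 m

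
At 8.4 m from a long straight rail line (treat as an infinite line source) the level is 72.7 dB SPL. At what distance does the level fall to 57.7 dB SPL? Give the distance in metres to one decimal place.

Line-source spreading drops the level by 10·log₁₀(r₂/r₁); inverting, r₂/r₁ = 10^(ΔL/10).
r₂ = 8.4·10^((72.7−57.7)/10) = 8.4·10^(15.0/10) = 265.63 m.

265.6 m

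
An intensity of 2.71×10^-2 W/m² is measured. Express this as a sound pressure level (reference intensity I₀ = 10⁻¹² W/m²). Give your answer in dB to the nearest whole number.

104 dB

L = 10·log₁₀(I/I₀) = 10·log₁₀(2.71×10^-2/10⁻¹²) = 10·log₁₀(2.71×10^10).
L = 10·(0.4330 + 10) = 104.33 dB.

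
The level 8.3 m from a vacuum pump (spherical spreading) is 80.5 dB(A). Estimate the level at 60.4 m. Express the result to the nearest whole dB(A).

Point-source attenuation: ΔL = 20·log₁₀(r₂/r₁) = 20·log₁₀(60.4/8.3) = 17.239 dB.
L₂ = 80.5 − 20·log₁₀(60.4/8.3) = 80.5 − 17.239 = 63.26 dB(A).

63 dB(A)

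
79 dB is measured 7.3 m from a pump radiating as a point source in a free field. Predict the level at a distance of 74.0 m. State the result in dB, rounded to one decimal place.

58.9 dB

For a point source, L₂ = L₁ − 20·log₁₀(r₂/r₁).
L₂ = 79 − 20·log₁₀(74.0/7.3) = 79 − 20.118 = 58.88 dB.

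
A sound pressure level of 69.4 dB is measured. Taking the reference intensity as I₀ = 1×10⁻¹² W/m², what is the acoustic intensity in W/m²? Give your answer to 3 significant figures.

8.71e-06 W/m²

I/I₀ = 10^(69.4/10) = 8.71e+06, so I = 8.71e+06 × 10⁻¹² W/m².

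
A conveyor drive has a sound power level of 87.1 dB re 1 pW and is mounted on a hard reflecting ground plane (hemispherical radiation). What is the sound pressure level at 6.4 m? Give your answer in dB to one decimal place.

Free-field hemispherical radiation: L_p = L_w − 10·log₁₀(2π·r²), r = 6.4 m.
2π·r² = 257.4 m², 10·log₁₀ of that is 24.105 dB.
L_p = 87.1 − 24.105 = 62.99 dB.

63.0 dB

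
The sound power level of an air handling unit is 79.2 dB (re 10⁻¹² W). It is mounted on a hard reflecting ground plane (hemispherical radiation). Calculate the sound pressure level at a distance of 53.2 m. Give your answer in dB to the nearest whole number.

37 dB

The power spreads over a hemisphere of area 2π·r², so L_p = L_w − 10·log₁₀(2π·r²).
2π·r² = 1.778e+04 m², 10·log₁₀ of that is 42.500 dB.
L_p = 79.2 − 42.500 = 36.70 dB.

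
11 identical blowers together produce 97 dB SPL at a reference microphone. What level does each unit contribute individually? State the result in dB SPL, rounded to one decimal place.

86.6 dB SPL

Dividing the total intensity by 11 lowers the level by 10·log₁₀ 11 = 10.414 dB: L₁ = 97 − 10.414.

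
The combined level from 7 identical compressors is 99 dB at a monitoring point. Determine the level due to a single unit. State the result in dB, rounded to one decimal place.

90.5 dB

For N identical incoherent sources L_total = L₁ + 10·log₁₀ N, so L₁ = 99 − 10·log₁₀(7) = 99 − 8.451.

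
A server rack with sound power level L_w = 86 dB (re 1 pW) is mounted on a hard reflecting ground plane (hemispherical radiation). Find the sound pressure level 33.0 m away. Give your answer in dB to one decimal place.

47.6 dB

Free-field hemispherical radiation: L_p = L_w − 10·log₁₀(2π·r²), r = 33.0 m.
2π·r² = 6842 m², 10·log₁₀ of that is 38.352 dB.
L_p = 86 − 38.352 = 47.65 dB.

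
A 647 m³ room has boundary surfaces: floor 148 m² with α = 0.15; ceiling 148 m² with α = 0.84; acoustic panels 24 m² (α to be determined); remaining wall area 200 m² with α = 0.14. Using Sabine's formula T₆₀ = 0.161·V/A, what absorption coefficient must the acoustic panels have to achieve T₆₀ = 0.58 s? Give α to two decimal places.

0.21

From T₆₀ = 0.161·V/A, the target T₆₀ = 0.58 s needs A = 0.161·647/0.58 = 179.60 m².
Absorption from the other surfaces = 148·0.15 + 148·0.84 + 200·0.14 = 174.52 m², so the acoustic panels must supply 5.08 m² over 24 m².
α = 5.08/24 = 0.212.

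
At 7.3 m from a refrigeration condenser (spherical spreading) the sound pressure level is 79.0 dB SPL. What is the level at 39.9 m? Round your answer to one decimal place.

For a point source, L₂ = L₁ − 20·log₁₀(r₂/r₁).
L₂ = 79.0 − 20·log₁₀(39.9/7.3) = 79.0 − 14.753 = 64.25 dB SPL.

64.2 dB SPL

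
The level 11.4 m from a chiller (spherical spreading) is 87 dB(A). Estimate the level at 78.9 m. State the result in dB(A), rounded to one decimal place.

70.2 dB(A)

Spherical spreading from a point source gives a 20·log₁₀(r₂/r₁) drop.
L₂ = 87 − 20·log₁₀(78.9/11.4) = 87 − 16.803 = 70.20 dB(A).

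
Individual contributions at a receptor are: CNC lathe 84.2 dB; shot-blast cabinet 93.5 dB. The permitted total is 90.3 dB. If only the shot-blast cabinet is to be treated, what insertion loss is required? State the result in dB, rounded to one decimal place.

4.4 dB

Fixed contribution from the other source: Σ 10^(L/10) = 10^(84.2/10) = 2.630e+08 (84.20 dB).
To meet 90.3 dB overall, the treated shot-blast cabinet may contribute at most 10^(90.3/10) − 2.630e+08 = 8.085e+08, i.e. 89.08 dB.
So the shot-blast cabinet must be reduced from 93.5 to 89.08 dB: IL = 4.42 dB.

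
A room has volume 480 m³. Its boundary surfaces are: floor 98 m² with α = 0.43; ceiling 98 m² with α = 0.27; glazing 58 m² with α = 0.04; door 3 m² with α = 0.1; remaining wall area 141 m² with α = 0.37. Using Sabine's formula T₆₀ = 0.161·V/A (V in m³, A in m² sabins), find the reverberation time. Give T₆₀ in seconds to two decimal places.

A = Σ Sᵢαᵢ = 98·0.43 + 98·0.27 + 58·0.04 + 3·0.1 + 141·0.37 = 123.39 m².
T₆₀ = 0.161·V/A = 0.161·480/123.39 = 0.626 s.

0.63 s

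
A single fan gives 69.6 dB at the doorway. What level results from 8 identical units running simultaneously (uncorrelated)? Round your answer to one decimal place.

With 8 equal, uncorrelated contributions the intensity is 8× that of one unit, giving a rise of 10·log₁₀ 8.
L_total = 69.6 + 10·log₁₀(8) = 69.6 + 9.031 = 78.63 dB.

78.6 dB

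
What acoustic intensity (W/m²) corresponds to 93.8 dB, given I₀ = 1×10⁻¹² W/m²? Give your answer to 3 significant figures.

I/I₀ = 10^(93.8/10) = 2.399e+09, so I = 2.399e+09 × 10⁻¹² W/m².

0.00240 W/m²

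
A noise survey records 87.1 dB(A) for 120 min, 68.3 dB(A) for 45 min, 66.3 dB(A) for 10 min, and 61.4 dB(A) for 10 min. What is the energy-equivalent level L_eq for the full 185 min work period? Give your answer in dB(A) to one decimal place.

85.2 dB(A)

L_eq = 10·log₁₀[(1/T)·Σ tᵢ·10^(Lᵢ/10)] with T = 185 min.
Σ tᵢ·10^(Lᵢ/10) = 120·10^(87.1/10) + 45·10^(68.3/10) + 10·10^(66.3/10) + 10·10^(61.4/10) = 6.190e+10.
L_eq = 10·log₁₀(6.190e+10/185) = 85.25 dB(A).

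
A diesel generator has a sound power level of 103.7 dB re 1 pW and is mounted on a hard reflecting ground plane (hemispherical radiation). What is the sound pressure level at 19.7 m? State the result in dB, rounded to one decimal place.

Free-field hemispherical radiation: L_p = L_w − 10·log₁₀(2π·r²), r = 19.7 m.
2π·r² = 2438 m², 10·log₁₀ of that is 33.871 dB.
L_p = 103.7 − 33.871 = 69.83 dB.

69.8 dB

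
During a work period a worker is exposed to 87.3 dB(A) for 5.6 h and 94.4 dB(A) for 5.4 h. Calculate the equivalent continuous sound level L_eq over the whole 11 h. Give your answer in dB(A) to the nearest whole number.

92 dB(A)

L_eq = 10·log₁₀[(1/T)·Σ tᵢ·10^(Lᵢ/10)] with T = 11 h.
Σ tᵢ·10^(Lᵢ/10) = 5.6·10^(87.3/10) + 5.4·10^(94.4/10) = 1.788e+10.
L_eq = 10·log₁₀(1.788e+10/11) = 92.11 dB(A).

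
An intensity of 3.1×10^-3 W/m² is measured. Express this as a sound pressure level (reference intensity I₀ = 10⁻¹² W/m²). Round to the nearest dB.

95 dB

Dividing by I₀ shifts the exponent by 12: I/I₀ = 3.1×10^9.
L = 10·(0.4914 + 9) = 94.91 dB.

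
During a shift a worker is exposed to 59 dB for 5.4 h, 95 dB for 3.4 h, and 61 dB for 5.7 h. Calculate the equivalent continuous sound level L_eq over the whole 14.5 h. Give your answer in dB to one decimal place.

The energy average is taken in the linear domain: L_eq = 10·log₁₀[(Σ tᵢ·10^(Lᵢ/10))/T], T = 14.5 h.
Σ tᵢ·10^(Lᵢ/10) = 5.4·10^(59/10) + 3.4·10^(95/10) + 5.7·10^(61/10) = 1.076e+10.
L_eq = 10·log₁₀(1.076e+10/14.5) = 88.71 dB.

88.7 dB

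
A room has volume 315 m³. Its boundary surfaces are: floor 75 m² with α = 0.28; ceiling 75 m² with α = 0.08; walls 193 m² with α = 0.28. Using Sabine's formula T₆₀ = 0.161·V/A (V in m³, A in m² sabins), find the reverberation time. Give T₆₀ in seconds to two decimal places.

A = Σ Sᵢαᵢ = 75·0.28 + 75·0.08 + 193·0.28 = 81.04 m².
T₆₀ = 0.161·V/A = 0.161·315/81.04 = 0.626 s.

0.63 s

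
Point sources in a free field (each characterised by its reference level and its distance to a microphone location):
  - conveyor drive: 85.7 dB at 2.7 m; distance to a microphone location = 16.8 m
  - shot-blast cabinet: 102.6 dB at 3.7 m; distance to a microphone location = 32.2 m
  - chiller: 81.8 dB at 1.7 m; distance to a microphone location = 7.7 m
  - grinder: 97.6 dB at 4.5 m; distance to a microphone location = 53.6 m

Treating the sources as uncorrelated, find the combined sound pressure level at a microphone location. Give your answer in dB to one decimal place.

Apply inverse-square spreading to bring every level to the receiver, then sum 10^(L/10).
conveyor drive: 85.7 − 20·log₁₀(16.8/2.7) = 85.7 − 15.88 = 69.82 dB.
shot-blast cabinet: 102.6 − 20·log₁₀(32.2/3.7) = 102.6 − 18.79 = 83.81 dB.
chiller: 81.8 − 20·log₁₀(7.7/1.7) = 81.8 − 13.12 = 68.68 dB.
grinder: 97.6 − 20·log₁₀(53.6/4.5) = 97.6 − 21.52 = 76.08 dB.
Σ 10^(L/10) = 2.978e+08 → L_total = 10·log₁₀(2.978e+08) = 84.74 dB.

84.7 dB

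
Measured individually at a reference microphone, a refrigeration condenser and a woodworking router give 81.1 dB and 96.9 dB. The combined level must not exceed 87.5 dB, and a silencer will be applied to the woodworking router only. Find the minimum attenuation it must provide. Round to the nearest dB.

Fixed contribution from the other source: Σ 10^(L/10) = 10^(81.1/10) = 1.288e+08 (81.10 dB).
The limit corresponds to 10^(87.5/10) = 5.623e+08; subtracting the fixed part leaves 4.335e+08 for the woodworking router, i.e. 86.37 dB.
So the woodworking router must be reduced from 96.9 to 86.37 dB: IL = 10.53 dB.

11 dB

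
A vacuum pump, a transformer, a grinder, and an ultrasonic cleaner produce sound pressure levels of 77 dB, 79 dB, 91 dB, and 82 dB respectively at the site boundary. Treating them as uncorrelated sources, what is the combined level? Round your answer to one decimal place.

91.9 dB

Incoherent sources combine by intensity addition: L_total = 10·log₁₀(Σ 10^(L_i/10)).
Σ 10^(L/10) = 10^(77/10) + 10^(79/10) + 10^(91/10) + 10^(82/10) = 1.547e+09.
L_total = 10·log₁₀(1.547e+09) = 91.89 dB.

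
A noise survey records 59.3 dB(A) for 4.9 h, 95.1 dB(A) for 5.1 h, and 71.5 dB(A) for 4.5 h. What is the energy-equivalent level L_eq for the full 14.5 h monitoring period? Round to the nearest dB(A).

91 dB(A)

Weight each interval's intensity by its duration and average over T = 14.5 h:
Σ tᵢ·10^(Lᵢ/10) = 4.9·10^(59.3/10) + 5.1·10^(95.1/10) + 4.5·10^(71.5/10) = 1.657e+10.
L_eq = 10·log₁₀(1.657e+10/14.5) = 90.58 dB(A).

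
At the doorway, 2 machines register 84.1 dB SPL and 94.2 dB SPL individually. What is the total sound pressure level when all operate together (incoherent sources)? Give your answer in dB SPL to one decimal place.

Incoherent sources combine by intensity addition: L_total = 10·log₁₀(Σ 10^(L_i/10)).
Σ 10^(L/10) = 10^(84.1/10) + 10^(94.2/10) = 2.887e+09.
L_total = 10·log₁₀(2.887e+09) = 94.60 dB SPL.

94.6 dB SPL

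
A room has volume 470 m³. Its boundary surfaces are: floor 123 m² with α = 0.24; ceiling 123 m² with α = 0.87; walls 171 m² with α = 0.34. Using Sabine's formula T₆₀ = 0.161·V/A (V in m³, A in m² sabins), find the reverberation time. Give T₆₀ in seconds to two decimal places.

0.39 s

A = Σ Sᵢαᵢ = 123·0.24 + 123·0.87 + 171·0.34 = 194.67 m².
T₆₀ = 0.161 × 470 / 194.67 = 0.389 s.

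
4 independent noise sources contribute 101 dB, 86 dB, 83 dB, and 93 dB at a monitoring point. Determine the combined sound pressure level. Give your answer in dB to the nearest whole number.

102 dB

For uncorrelated sources the intensities add, so convert each level to linear form, sum, and take 10·log₁₀ of the total.
Σ 10^(L/10) = 10^(101/10) + 10^(86/10) + 10^(83/10) + 10^(93/10) = 1.518e+10.
L_total = 10·log₁₀(1.518e+10) = 101.81 dB.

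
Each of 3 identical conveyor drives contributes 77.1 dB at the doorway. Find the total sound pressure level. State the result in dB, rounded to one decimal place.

81.9 dB

N identical incoherent sources raise the level by 10·log₁₀ N.
L_total = 77.1 + 10·log₁₀(3) = 77.1 + 4.771 = 81.87 dB.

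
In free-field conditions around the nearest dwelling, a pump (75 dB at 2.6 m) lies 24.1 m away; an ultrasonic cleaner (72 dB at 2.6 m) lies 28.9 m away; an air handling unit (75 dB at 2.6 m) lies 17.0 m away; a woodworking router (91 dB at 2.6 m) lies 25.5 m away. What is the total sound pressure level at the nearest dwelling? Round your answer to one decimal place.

Apply inverse-square spreading to bring every level to the receiver, then sum 10^(L/10).
pump: 75 − 20·log₁₀(24.1/2.6) = 75 − 19.34 = 55.66 dB.
ultrasonic cleaner: 72 − 20·log₁₀(28.9/2.6) = 72 − 20.92 = 51.08 dB.
air handling unit: 75 − 20·log₁₀(17.0/2.6) = 75 − 16.31 = 58.69 dB.
woodworking router: 91 − 20·log₁₀(25.5/2.6) = 91 − 19.83 = 71.17 dB.
Σ 10^(L/10) = 1.432e+07 → L_total = 10·log₁₀(1.432e+07) = 71.56 dB.

71.6 dB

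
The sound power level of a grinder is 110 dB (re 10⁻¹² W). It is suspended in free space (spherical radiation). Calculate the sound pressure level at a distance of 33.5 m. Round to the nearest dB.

69 dB

Free-field spherical radiation: L_p = L_w − 10·log₁₀(4π·r²), r = 33.5 m.
4π·r² = 1.41e+04 m², 10·log₁₀ of that is 41.493 dB.
L_p = 110 − 41.493 = 68.51 dB.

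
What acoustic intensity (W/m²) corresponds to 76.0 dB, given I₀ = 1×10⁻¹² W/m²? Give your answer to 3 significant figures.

3.98e-05 W/m²

I/I₀ = 10^(76.0/10) = 3.981e+07, so I = 3.981e+07 × 10⁻¹² W/m².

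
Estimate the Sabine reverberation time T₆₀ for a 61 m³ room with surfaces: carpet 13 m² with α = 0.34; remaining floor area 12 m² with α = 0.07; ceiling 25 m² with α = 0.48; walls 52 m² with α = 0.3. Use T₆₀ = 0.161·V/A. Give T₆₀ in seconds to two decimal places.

0.30 s

A = Σ Sᵢαᵢ = 13·0.34 + 12·0.07 + 25·0.48 + 52·0.3 = 32.86 m².
T₆₀ = 0.161 × 61 / 32.86 = 0.299 s.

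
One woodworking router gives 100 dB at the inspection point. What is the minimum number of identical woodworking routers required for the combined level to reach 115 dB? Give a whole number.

32

Need L₁ + 10·log₁₀ N ≥ 115, i.e. log₁₀ N ≥ 1.50.
N ≥ 10^(15.0/10) = 31.623, so N = 32.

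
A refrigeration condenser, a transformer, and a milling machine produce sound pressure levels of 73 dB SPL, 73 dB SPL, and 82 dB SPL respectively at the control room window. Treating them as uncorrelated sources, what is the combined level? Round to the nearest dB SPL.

83 dB SPL

Incoherent sources combine by intensity addition: L_total = 10·log₁₀(Σ 10^(L_i/10)).
Σ 10^(L/10) = 10^(73/10) + 10^(73/10) + 10^(82/10) = 1.984e+08.
L_total = 10·log₁₀(1.984e+08) = 82.98 dB SPL.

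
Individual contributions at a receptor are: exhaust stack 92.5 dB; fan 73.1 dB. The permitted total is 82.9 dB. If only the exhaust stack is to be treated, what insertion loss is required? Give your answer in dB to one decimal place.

10.1 dB

The untreated sources together contribute 10^(73.1/10) = 2.042e+07, i.e. 73.10 dB.
The limit corresponds to 10^(82.9/10) = 1.950e+08; subtracting the fixed part leaves 1.746e+08 for the exhaust stack, i.e. 82.42 dB.
So the exhaust stack must be reduced from 92.5 to 82.42 dB: IL = 10.08 dB.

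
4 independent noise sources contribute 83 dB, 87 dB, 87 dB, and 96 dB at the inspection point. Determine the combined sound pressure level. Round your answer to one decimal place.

Incoherent sources combine by intensity addition: L_total = 10·log₁₀(Σ 10^(L_i/10)).
Σ 10^(L/10) = 10^(83/10) + 10^(87/10) + 10^(87/10) + 10^(96/10) = 5.183e+09.
L_total = 10·log₁₀(5.183e+09) = 97.15 dB.

97.1 dB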